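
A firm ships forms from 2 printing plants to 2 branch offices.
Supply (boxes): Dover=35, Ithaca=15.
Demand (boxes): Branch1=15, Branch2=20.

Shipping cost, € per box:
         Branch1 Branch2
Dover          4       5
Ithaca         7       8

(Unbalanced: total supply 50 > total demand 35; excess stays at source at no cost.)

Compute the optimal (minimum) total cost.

An optimal shipping plan:
  Dover->Branch1: 15 boxes
  Dover->Branch2: 20 boxes
Total cost = €160.

160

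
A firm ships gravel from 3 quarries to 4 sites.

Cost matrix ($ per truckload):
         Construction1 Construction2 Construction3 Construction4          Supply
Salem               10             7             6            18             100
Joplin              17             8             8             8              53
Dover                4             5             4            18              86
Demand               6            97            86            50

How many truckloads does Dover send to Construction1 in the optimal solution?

6

Solving gives:
  Salem–Construction2: 94 × $7 = $658
  Salem–Construction3: 6 × $6 = $36
  Joplin–Construction2: 3 × $8 = $24
  Joplin–Construction4: 50 × $8 = $400
  Dover–Construction1: 6 × $4 = $24
  Dover–Construction3: 80 × $4 = $320
Total cost = $1462.
So Dover→Construction1 carries 6 truckloads.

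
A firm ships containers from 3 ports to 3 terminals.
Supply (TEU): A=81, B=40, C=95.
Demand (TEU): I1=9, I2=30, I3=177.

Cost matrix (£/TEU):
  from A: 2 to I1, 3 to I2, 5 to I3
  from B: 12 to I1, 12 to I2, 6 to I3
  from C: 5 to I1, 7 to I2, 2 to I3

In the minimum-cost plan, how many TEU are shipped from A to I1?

9

Solving gives:
  A–I1: 9 × £2 = £18
  A–I2: 30 × £3 = £90
  A–I3: 42 × £5 = £210
  B–I3: 40 × £6 = £240
  C–I3: 95 × £2 = £190
Total cost = £748.
So A→I1 carries 9 TEU.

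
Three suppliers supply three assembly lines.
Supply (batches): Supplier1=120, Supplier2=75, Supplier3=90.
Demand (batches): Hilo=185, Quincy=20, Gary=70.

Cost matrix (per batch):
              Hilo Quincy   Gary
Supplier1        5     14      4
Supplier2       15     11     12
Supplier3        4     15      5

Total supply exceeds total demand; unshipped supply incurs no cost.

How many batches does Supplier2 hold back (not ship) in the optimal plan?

An optimal plan:
  Supplier1–Hilo: 95 × 5 = 475
  Supplier1–Gary: 25 × 4 = 100
  Supplier2–Quincy: 20 × 11 = 220
  Supplier2–Gary: 45 × 12 = 540
  Supplier3–Hilo: 90 × 4 = 360
Total cost = 1695.
Supplier2 ships 65 of its 75, leaving 10.

10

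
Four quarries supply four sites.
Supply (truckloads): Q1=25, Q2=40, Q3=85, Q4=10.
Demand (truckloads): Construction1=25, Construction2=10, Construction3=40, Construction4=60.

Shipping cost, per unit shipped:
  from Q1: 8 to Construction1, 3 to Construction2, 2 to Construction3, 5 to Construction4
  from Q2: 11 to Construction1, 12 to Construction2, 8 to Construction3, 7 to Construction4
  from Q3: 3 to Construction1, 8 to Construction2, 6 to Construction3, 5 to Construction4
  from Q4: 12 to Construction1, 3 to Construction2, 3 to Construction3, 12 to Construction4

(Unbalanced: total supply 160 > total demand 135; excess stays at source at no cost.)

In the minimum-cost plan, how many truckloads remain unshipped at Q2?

25

Minimum-cost shipments:
  Q1→Construction3: 25 truckloads
  Q2→Construction4: 15 truckloads
  Q3→Construction1: 25 truckloads
  Q3→Construction3: 15 truckloads
  Q3→Construction4: 45 truckloads
  Q4→Construction2: 10 truckloads
Total cost = 575.
Q2 ships 15 of its 40, leaving 25.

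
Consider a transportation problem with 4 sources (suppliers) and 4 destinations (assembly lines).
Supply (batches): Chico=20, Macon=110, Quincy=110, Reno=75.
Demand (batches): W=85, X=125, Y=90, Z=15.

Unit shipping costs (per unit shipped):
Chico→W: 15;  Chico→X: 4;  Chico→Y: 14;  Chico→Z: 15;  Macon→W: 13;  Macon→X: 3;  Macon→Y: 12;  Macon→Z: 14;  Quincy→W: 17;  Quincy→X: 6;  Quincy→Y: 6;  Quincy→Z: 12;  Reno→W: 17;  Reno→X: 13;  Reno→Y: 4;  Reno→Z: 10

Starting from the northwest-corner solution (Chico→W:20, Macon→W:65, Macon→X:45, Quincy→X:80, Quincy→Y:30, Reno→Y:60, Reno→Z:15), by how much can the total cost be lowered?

Current plan cost = 20·15 + 65·13 + 45·3 + 80·6 + 30·6 + 60·4 + 15·10 = 2330.
Optimal plan:
  Chico–X: 20 batches
  Macon–W: 85 batches
  Macon–X: 25 batches
  Quincy–X: 80 batches
  Quincy–Y: 30 batches
  Reno–Y: 60 batches
  Reno–Z: 15 batches
Optimal cost = 2310.
Saving = 2330 − 2310 = 20.

20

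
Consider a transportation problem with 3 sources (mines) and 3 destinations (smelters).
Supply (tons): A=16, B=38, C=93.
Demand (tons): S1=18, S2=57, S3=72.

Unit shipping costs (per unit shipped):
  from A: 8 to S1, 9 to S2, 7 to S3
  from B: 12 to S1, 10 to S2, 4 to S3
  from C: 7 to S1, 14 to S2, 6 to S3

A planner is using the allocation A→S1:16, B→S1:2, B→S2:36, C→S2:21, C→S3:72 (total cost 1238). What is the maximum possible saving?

114

Current plan cost = 16·8 + 2·12 + 36·10 + 21·14 + 72·6 = 1238.
Optimal plan:
  A to S2: 16 × 9 = 144
  B to S2: 38 × 10 = 380
  C to S1: 18 × 7 = 126
  C to S2: 3 × 14 = 42
  C to S3: 72 × 6 = 432
Optimal cost = 1124.
Saving = 1238 − 1124 = 114.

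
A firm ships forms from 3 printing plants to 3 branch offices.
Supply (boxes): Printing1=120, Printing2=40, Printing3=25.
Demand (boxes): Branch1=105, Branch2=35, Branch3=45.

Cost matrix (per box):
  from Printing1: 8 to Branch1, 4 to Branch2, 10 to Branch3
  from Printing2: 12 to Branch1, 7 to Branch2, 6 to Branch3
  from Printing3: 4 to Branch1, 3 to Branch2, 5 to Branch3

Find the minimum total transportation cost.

An optimal shipping plan:
  Printing1 to Branch1: 85 × 8 = 680
  Printing1 to Branch2: 35 × 4 = 140
  Printing2 to Branch3: 40 × 6 = 240
  Printing3 to Branch1: 20 × 4 = 80
  Printing3 to Branch3: 5 × 5 = 25
Total = 680 + 140 + 240 + 80 + 25 = 1165.
(Supply check: Printing1 ships 120; Printing2 ships 40; Printing3 ships 25.)

1165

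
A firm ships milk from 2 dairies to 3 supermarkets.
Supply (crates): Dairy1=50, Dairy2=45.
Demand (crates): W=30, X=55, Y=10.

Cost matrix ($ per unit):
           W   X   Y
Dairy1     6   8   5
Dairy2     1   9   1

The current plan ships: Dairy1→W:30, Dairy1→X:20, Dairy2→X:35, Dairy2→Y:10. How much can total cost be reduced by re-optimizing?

Current plan cost = 30·6 + 20·8 + 35·9 + 10·1 = $665.
Optimal plan:
  Dairy1->X: 50 crates
  Dairy2->W: 30 crates
  Dairy2->X: 5 crates
  Dairy2->Y: 10 crates
Optimal cost = $485.
Saving = 665 − 485 = $180.

180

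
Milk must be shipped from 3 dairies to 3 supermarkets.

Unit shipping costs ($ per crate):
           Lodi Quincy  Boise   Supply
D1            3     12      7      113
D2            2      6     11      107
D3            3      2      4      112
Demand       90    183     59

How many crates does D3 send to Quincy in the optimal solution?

112

The minimum-cost plan:
  D1 to Lodi: 54 crates
  D1 to Boise: 59 crates
  D2 to Lodi: 36 crates
  D2 to Quincy: 71 crates
  D3 to Quincy: 112 crates
Total cost = $1297.
So D3→Quincy carries 112 crates.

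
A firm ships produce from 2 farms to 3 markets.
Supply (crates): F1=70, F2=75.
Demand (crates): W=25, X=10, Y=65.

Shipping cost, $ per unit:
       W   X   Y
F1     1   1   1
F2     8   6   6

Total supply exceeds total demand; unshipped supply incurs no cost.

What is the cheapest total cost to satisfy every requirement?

Optimal allocation:
  F1->W: 25 × $1 = $25
  F1->X: 10 × $1 = $10
  F1->Y: 35 × $1 = $35
  F2->Y: 30 × $6 = $180
Total = 25 + 10 + 35 + 180 = $250.
(Supply check: F1 ships 70; F2 ships 30.)

250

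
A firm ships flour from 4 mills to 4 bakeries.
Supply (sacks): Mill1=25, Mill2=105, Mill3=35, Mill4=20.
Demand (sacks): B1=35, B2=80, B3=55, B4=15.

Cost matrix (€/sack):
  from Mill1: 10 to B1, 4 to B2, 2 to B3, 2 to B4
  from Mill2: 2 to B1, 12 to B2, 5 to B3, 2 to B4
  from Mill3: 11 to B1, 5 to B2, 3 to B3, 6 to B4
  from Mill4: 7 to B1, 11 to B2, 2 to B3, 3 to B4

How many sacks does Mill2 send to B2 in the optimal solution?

Solving gives:
  Mill1 to B2: 25 × €4 = €100
  Mill2 to B1: 35 × €2 = €70
  Mill2 to B2: 20 × €12 = €240
  Mill2 to B3: 35 × €5 = €175
  Mill2 to B4: 15 × €2 = €30
  Mill3 to B2: 35 × €5 = €175
  Mill4 to B3: 20 × €2 = €40
Total cost = €830.
So Mill2→B2 carries 20 sacks.

20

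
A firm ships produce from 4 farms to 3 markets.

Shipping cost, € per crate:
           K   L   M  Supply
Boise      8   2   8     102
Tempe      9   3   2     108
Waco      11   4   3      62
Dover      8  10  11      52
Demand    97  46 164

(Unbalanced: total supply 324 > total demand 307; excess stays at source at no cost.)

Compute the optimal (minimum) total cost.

Optimal allocation:
  Boise–K: 56 crates
  Boise–L: 46 crates
  Tempe–M: 108 crates
  Waco–M: 56 crates
  Dover–K: 41 crates
Total cost = €1252.

1252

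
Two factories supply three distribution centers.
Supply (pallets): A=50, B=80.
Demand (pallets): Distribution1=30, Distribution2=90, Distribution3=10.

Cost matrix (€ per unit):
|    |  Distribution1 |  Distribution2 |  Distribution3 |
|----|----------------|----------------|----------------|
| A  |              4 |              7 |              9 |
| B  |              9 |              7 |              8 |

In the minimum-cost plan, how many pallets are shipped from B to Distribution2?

70

Optimal shipments:
  A->Distribution1: 30 × €4 = €120
  A->Distribution2: 20 × €7 = €140
  B->Distribution2: 70 × €7 = €490
  B->Distribution3: 10 × €8 = €80
Total cost = €830.
So B→Distribution2 carries 70 pallets.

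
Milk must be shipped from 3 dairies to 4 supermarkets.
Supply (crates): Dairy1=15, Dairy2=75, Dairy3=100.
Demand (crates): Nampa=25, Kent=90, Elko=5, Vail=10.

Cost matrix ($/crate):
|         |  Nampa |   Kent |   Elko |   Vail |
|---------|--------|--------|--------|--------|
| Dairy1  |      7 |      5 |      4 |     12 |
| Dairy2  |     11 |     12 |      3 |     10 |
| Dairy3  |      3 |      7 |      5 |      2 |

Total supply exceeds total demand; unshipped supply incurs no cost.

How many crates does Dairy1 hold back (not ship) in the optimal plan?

0

An optimal plan:
  Dairy1->Kent: 15 × $5 = $75
  Dairy2->Kent: 10 × $12 = $120
  Dairy2->Elko: 5 × $3 = $15
  Dairy3->Nampa: 25 × $3 = $75
  Dairy3->Kent: 65 × $7 = $455
  Dairy3->Vail: 10 × $2 = $20
Total cost = $760.
Dairy1 ships 15 of its 15, leaving 0.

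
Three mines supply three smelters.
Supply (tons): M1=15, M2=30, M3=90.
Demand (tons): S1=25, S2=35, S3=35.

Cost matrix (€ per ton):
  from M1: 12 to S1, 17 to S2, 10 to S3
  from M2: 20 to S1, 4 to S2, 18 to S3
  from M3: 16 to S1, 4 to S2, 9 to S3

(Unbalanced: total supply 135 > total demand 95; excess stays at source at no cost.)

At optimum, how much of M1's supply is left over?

Minimum-cost shipments:
  M1 to S1: 15 tons
  M2 to S2: 30 tons
  M3 to S1: 10 tons
  M3 to S2: 5 tons
  M3 to S3: 35 tons
Total cost = €795.
M1 ships 15 of its 15, leaving 0.

0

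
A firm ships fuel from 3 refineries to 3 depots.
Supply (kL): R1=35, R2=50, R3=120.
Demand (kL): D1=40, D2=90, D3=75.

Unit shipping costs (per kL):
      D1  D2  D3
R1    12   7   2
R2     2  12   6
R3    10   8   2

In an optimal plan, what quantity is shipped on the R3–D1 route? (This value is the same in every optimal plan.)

0

The minimum-cost plan:
  R1 to D2: 35 × 7 = 245
  R2 to D1: 40 × 2 = 80
  R2 to D3: 10 × 6 = 60
  R3 to D2: 55 × 8 = 440
  R3 to D3: 65 × 2 = 130
Total cost = 955.
The route R3→D1 is not used.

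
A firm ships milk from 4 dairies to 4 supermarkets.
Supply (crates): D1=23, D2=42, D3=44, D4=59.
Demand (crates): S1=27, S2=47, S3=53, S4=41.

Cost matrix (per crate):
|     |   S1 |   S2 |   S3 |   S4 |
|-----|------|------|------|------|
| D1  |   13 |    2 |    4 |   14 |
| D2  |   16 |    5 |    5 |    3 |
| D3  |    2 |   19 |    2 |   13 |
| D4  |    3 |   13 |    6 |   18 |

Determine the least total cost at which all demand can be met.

696

Optimal allocation:
  D1→S2: 23 × 2 = 46
  D2→S2: 1 × 5 = 5
  D2→S4: 41 × 3 = 123
  D3→S3: 44 × 2 = 88
  D4→S1: 27 × 3 = 81
  D4→S2: 23 × 13 = 299
  D4→S3: 9 × 6 = 54
Total = 46 + 5 + 123 + 88 + 81 + 299 + 54 = 696.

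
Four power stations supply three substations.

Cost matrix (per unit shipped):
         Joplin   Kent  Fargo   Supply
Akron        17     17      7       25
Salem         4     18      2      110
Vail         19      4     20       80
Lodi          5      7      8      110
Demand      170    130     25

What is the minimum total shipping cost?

1585

Optimal allocation:
  Akron–Fargo: 25 MWh
  Salem–Joplin: 110 MWh
  Vail–Kent: 80 MWh
  Lodi–Joplin: 60 MWh
  Lodi–Kent: 50 MWh
Total cost = 1585.
(Supply check: Akron ships 25; Salem ships 110; Vail ships 80; Lodi ships 110.)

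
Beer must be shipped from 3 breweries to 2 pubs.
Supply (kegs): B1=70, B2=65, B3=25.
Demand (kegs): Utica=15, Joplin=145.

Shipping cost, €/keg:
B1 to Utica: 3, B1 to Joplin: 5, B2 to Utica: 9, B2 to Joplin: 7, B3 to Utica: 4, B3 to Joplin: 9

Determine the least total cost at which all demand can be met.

955

A cheapest plan:
  B1→Joplin: 70 kegs
  B2→Joplin: 65 kegs
  B3→Utica: 15 kegs
  B3→Joplin: 10 kegs
Total cost = €955.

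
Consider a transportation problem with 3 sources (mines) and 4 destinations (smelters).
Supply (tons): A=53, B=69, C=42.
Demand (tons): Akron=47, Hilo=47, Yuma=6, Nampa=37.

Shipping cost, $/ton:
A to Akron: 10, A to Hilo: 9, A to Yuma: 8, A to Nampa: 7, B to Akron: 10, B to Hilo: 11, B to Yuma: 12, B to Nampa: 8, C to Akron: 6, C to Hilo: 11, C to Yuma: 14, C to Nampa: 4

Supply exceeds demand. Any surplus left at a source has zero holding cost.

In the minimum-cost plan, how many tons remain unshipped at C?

Minimum-cost shipments:
  A->Hilo: 47 × $9 = $423
  A->Yuma: 6 × $8 = $48
  B->Akron: 42 × $10 = $420
  C->Akron: 5 × $6 = $30
  C->Nampa: 37 × $4 = $148
Total cost = $1069.
C ships 42 of its 42, leaving 0.

0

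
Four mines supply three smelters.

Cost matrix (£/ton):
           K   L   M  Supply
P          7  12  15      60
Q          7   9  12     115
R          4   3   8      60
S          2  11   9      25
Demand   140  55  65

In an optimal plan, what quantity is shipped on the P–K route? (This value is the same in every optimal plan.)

Solving gives:
  P to K: 60 × £7 = £420
  Q to K: 55 × £7 = £385
  Q to M: 60 × £12 = £720
  R to L: 55 × £3 = £165
  R to M: 5 × £8 = £40
  S to K: 25 × £2 = £50
Total cost = £1780.
So P→K carries 60 tons.

60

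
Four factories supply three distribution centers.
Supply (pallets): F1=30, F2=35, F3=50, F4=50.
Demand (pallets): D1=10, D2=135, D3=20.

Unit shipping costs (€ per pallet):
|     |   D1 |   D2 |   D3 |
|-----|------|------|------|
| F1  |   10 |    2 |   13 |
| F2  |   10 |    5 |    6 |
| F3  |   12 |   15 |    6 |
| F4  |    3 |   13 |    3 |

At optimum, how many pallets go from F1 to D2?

The minimum-cost plan:
  F1→D2: 30 × €2 = €60
  F2→D2: 35 × €5 = €175
  F3→D2: 50 × €15 = €750
  F4→D1: 10 × €3 = €30
  F4→D2: 20 × €13 = €260
  F4→D3: 20 × €3 = €60
Total cost = €1335.
So F1→D2 carries 30 pallets.

30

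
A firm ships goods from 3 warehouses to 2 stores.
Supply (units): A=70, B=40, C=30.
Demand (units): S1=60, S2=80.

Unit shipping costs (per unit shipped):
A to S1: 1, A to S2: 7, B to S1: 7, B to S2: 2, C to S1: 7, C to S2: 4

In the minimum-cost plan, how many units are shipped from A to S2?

10

Solving gives:
  A–S1: 60 × 1 = 60
  A–S2: 10 × 7 = 70
  B–S2: 40 × 2 = 80
  C–S2: 30 × 4 = 120
Total cost = 330.
So A→S2 carries 10 units.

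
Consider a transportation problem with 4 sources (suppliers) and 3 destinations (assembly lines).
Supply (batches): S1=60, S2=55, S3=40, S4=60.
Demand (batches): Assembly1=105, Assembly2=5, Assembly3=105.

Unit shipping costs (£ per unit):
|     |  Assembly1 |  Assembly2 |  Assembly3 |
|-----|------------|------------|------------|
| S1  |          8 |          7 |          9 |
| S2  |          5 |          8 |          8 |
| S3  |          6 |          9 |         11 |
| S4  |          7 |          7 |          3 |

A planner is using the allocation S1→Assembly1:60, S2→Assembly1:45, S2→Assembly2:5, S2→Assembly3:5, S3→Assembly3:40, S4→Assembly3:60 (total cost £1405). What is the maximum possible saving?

Current plan cost = 60·8 + 45·5 + 5·8 + 5·8 + 40·11 + 60·3 = £1405.
Optimal plan:
  S1 to Assembly1: 10 batches
  S1 to Assembly2: 5 batches
  S1 to Assembly3: 45 batches
  S2 to Assembly1: 55 batches
  S3 to Assembly1: 40 batches
  S4 to Assembly3: 60 batches
Optimal cost = £1215.
Saving = 1405 − 1215 = £190.

190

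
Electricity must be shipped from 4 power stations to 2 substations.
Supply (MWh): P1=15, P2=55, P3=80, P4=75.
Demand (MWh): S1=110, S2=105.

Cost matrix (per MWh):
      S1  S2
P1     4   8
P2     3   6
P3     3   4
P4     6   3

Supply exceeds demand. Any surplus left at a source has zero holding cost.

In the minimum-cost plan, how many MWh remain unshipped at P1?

Minimum-cost shipments:
  P1–S1: 5 × 4 = 20
  P2–S1: 55 × 3 = 165
  P3–S1: 50 × 3 = 150
  P3–S2: 30 × 4 = 120
  P4–S2: 75 × 3 = 225
Total cost = 680.
P1 ships 5 of its 15, leaving 10.

10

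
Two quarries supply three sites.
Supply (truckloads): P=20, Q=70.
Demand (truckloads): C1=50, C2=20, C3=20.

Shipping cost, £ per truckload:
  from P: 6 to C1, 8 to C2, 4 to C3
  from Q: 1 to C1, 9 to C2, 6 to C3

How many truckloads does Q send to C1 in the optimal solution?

Solving gives:
  P->C3: 20 × £4 = £80
  Q->C1: 50 × £1 = £50
  Q->C2: 20 × £9 = £180
Total cost = £310.
So Q→C1 carries 50 truckloads.

50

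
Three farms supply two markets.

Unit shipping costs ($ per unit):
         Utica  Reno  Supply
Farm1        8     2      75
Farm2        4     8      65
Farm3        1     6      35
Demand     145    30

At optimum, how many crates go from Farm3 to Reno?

0

The minimum-cost plan:
  Farm1->Utica: 45 × $8 = $360
  Farm1->Reno: 30 × $2 = $60
  Farm2->Utica: 65 × $4 = $260
  Farm3->Utica: 35 × $1 = $35
Total cost = $715.
The route Farm3→Reno is not used.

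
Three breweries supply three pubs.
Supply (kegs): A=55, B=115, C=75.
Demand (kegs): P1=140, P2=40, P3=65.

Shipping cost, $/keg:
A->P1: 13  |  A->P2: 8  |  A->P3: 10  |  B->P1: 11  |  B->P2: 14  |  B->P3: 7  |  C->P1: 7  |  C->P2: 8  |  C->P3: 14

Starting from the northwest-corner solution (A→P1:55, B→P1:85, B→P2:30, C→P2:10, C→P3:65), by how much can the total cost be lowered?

Current plan cost = 55·13 + 85·11 + 30·14 + 10·8 + 65·14 = $3060.
Optimal plan:
  A->P1: 15 × $13 = $195
  A->P2: 40 × $8 = $320
  B->P1: 50 × $11 = $550
  B->P3: 65 × $7 = $455
  C->P1: 75 × $7 = $525
Optimal cost = $2045.
Saving = 3060 − 2045 = $1015.

1015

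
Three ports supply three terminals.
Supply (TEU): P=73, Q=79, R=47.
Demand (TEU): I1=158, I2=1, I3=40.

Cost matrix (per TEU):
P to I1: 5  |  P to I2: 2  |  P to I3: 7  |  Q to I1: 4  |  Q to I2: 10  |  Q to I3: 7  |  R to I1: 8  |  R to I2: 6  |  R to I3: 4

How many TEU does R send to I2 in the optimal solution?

Solving gives:
  P→I1: 72 × 5 = 360
  P→I2: 1 × 2 = 2
  Q→I1: 79 × 4 = 316
  R→I1: 7 × 8 = 56
  R→I3: 40 × 4 = 160
Total cost = 894.
The route R→I2 is not used.

0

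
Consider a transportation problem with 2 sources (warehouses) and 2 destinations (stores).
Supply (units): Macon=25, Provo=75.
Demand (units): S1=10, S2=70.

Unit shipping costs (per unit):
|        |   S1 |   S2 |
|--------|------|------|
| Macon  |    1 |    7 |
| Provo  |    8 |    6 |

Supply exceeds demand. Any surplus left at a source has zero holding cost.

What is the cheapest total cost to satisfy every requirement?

430

Optimal allocation:
  Macon–S1: 10 × 1 = 10
  Provo–S2: 70 × 6 = 420
Total = 10 + 420 = 430.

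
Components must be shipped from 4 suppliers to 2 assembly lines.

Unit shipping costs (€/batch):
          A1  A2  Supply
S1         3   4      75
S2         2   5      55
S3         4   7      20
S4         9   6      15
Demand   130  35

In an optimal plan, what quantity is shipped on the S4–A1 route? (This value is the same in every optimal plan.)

Solving gives:
  S1->A1: 55 × €3 = €165
  S1->A2: 20 × €4 = €80
  S2->A1: 55 × €2 = €110
  S3->A1: 20 × €4 = €80
  S4->A2: 15 × €6 = €90
Total cost = €525.
The route S4→A1 is not used.

0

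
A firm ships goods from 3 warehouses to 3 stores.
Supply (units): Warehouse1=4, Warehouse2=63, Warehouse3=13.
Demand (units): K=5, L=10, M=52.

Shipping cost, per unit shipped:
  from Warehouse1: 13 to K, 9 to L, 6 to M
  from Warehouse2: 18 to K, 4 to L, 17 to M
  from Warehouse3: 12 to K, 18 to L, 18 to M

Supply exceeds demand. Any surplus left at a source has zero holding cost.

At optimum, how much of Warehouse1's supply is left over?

Minimum-cost shipments:
  Warehouse1→M: 4 × 6 = 24
  Warehouse2→L: 10 × 4 = 40
  Warehouse2→M: 48 × 17 = 816
  Warehouse3→K: 5 × 12 = 60
Total cost = 940.
Warehouse1 ships 4 of its 4, leaving 0.

0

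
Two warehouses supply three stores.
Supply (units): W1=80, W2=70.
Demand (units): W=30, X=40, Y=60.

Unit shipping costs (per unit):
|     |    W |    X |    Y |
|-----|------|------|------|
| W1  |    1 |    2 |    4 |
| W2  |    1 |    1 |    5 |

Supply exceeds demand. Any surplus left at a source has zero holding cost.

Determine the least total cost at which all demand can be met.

310

A cheapest plan:
  W1→W: 20 × 1 = 20
  W1→Y: 60 × 4 = 240
  W2→W: 10 × 1 = 10
  W2→X: 40 × 1 = 40
Total = 20 + 240 + 10 + 40 = 310.
(Supply check: W1 ships 80; W2 ships 50.)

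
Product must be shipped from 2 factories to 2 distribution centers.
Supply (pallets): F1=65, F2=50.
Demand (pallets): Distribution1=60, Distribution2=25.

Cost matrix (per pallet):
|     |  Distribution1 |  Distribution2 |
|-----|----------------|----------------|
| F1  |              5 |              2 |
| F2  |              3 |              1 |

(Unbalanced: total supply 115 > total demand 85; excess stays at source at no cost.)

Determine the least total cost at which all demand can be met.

250

An optimal shipping plan:
  F1 to Distribution1: 10 × 5 = 50
  F1 to Distribution2: 25 × 2 = 50
  F2 to Distribution1: 50 × 3 = 150
Total = 50 + 50 + 150 = 250.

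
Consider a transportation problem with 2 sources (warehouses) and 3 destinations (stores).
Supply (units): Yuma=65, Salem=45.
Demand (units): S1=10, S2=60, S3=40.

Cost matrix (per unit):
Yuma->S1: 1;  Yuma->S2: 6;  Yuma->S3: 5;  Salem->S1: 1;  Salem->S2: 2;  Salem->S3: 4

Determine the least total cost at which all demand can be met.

Optimal allocation:
  Yuma to S1: 10 × 1 = 10
  Yuma to S2: 15 × 6 = 90
  Yuma to S3: 40 × 5 = 200
  Salem to S2: 45 × 2 = 90
Total = 10 + 90 + 200 + 90 = 390.

390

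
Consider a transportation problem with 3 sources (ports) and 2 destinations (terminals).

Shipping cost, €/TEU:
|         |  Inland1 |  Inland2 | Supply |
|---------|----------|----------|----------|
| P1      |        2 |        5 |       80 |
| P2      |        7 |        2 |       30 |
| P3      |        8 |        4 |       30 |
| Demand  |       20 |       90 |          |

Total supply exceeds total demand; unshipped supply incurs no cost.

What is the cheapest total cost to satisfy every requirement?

370

One minimum-cost allocation:
  P1 to Inland1: 20 × €2 = €40
  P1 to Inland2: 30 × €5 = €150
  P2 to Inland2: 30 × €2 = €60
  P3 to Inland2: 30 × €4 = €120
Total = 40 + 150 + 60 + 120 = €370.
(Supply check: P1 ships 50; P2 ships 30; P3 ships 30.)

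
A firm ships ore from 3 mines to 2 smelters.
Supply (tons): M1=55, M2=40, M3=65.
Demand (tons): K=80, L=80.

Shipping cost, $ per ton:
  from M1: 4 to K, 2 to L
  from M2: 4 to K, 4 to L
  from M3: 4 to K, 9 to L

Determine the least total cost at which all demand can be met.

A cheapest plan:
  M1–L: 55 × $2 = $110
  M2–K: 15 × $4 = $60
  M2–L: 25 × $4 = $100
  M3–K: 65 × $4 = $260
Total = 110 + 60 + 100 + 260 = $530.

530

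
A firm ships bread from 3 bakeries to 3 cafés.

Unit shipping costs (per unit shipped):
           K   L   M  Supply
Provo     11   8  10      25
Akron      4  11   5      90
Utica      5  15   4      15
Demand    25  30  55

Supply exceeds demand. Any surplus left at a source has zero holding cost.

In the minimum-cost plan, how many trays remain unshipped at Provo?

An optimal plan:
  Provo->L: 25 × 8 = 200
  Akron->K: 25 × 4 = 100
  Akron->L: 5 × 11 = 55
  Akron->M: 40 × 5 = 200
  Utica->M: 15 × 4 = 60
Total cost = 615.
Provo ships 25 of its 25, leaving 0.

0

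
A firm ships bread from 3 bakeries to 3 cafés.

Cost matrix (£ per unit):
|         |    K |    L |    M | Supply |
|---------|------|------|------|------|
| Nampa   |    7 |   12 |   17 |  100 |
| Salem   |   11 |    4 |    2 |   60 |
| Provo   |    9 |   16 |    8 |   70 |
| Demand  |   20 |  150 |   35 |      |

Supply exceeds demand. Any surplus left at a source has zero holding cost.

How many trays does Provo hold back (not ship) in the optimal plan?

An optimal plan:
  Nampa–K: 10 trays
  Nampa–L: 90 trays
  Salem–L: 60 trays
  Provo–K: 10 trays
  Provo–M: 35 trays
Total cost = £1760.
Provo ships 45 of its 70, leaving 25.

25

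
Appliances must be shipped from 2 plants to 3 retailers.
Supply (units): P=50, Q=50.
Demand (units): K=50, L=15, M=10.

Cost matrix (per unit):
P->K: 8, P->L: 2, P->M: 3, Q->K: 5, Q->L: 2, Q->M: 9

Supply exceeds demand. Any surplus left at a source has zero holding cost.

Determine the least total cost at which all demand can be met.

One minimum-cost allocation:
  P->L: 15 × 2 = 30
  P->M: 10 × 3 = 30
  Q->K: 50 × 5 = 250
Total = 30 + 30 + 250 = 310.

310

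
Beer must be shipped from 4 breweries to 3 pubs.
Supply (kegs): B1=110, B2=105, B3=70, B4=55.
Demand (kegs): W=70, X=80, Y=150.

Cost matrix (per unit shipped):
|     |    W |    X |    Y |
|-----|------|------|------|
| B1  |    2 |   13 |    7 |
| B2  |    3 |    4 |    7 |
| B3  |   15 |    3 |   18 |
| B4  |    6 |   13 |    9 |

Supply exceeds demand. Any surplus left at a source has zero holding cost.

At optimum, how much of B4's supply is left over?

Minimum-cost shipments:
  B1→W: 70 kegs
  B1→Y: 40 kegs
  B2→X: 10 kegs
  B2→Y: 95 kegs
  B3→X: 70 kegs
  B4→Y: 15 kegs
Total cost = 1470.
B4 ships 15 of its 55, leaving 40.

40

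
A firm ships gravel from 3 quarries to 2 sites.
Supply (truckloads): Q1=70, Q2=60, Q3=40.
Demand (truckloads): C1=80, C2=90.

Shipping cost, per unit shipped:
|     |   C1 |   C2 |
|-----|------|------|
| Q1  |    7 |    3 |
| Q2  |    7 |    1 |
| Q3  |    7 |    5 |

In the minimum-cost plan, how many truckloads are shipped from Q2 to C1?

0

The minimum-cost plan:
  Q1 to C1: 40 × 7 = 280
  Q1 to C2: 30 × 3 = 90
  Q2 to C2: 60 × 1 = 60
  Q3 to C1: 40 × 7 = 280
Total cost = 710.
The route Q2→C1 is not used.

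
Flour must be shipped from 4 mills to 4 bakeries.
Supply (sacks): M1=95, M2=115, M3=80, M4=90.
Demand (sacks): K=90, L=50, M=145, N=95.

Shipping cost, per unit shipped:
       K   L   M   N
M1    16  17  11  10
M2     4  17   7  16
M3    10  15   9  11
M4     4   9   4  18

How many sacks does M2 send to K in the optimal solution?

90

Solving gives:
  M1->N: 95 × 10 = 950
  M2->K: 90 × 4 = 360
  M2->M: 25 × 7 = 175
  M3->M: 80 × 9 = 720
  M4->L: 50 × 9 = 450
  M4->M: 40 × 4 = 160
Total cost = 2815.
So M2→K carries 90 sacks.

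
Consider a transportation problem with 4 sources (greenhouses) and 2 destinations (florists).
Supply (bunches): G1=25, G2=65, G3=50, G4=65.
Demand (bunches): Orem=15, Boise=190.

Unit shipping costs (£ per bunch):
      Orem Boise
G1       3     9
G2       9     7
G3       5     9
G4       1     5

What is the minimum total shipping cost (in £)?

1365

A cheapest plan:
  G1 to Orem: 15 × £3 = £45
  G1 to Boise: 10 × £9 = £90
  G2 to Boise: 65 × £7 = £455
  G3 to Boise: 50 × £9 = £450
  G4 to Boise: 65 × £5 = £325
Total = 45 + 90 + 455 + 450 + 325 = £1365.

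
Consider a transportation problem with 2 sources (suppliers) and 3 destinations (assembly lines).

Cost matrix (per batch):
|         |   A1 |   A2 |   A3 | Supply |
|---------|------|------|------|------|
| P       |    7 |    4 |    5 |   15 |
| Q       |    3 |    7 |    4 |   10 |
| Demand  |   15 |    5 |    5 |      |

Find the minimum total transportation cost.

110

One minimum-cost allocation:
  P–A1: 5 × 7 = 35
  P–A2: 5 × 4 = 20
  P–A3: 5 × 5 = 25
  Q–A1: 10 × 3 = 30
Total = 35 + 20 + 25 + 30 = 110.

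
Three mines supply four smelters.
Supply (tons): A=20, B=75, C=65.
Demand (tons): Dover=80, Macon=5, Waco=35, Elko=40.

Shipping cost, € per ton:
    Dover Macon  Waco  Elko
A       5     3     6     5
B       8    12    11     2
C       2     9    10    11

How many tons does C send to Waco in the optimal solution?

0

The minimum-cost plan:
  A–Macon: 5 tons
  A–Waco: 15 tons
  B–Dover: 15 tons
  B–Waco: 20 tons
  B–Elko: 40 tons
  C–Dover: 65 tons
Total cost = €655.
The route C→Waco is not used.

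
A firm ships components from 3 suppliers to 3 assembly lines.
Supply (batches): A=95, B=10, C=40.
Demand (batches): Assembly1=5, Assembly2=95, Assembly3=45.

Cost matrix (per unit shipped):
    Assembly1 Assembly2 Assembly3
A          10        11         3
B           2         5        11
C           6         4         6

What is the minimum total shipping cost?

An optimal shipping plan:
  A to Assembly2: 50 × 11 = 550
  A to Assembly3: 45 × 3 = 135
  B to Assembly1: 5 × 2 = 10
  B to Assembly2: 5 × 5 = 25
  C to Assembly2: 40 × 4 = 160
Total = 550 + 135 + 10 + 25 + 160 = 880.

880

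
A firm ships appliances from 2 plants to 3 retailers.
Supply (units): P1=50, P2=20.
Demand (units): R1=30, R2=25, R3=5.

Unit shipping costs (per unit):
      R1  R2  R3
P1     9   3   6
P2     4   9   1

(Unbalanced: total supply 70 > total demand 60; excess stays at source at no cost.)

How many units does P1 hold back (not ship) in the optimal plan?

An optimal plan:
  P1->R1: 10 × 9 = 90
  P1->R2: 25 × 3 = 75
  P1->R3: 5 × 6 = 30
  P2->R1: 20 × 4 = 80
Total cost = 275.
P1 ships 40 of its 50, leaving 10.

10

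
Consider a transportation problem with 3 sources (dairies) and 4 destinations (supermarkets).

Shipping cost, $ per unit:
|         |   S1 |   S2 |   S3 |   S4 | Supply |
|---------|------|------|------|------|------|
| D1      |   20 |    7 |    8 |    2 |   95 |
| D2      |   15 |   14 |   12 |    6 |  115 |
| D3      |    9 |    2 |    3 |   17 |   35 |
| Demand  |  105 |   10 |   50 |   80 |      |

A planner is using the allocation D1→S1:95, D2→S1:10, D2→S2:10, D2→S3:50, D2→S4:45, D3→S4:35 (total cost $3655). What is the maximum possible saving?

Current plan cost = 95·20 + 10·15 + 10·14 + 50·12 + 45·6 + 35·17 = $3655.
Optimal plan:
  D1–S2: 10 crates
  D1–S3: 5 crates
  D1–S4: 80 crates
  D2–S1: 105 crates
  D2–S3: 10 crates
  D3–S3: 35 crates
Optimal cost = $2070.
Saving = 3655 − 2070 = $1585.

1585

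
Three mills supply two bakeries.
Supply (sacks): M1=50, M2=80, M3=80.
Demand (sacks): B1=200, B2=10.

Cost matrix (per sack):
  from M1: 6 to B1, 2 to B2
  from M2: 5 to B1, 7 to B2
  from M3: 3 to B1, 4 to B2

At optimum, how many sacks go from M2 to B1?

80

Solving gives:
  M1 to B1: 40 × 6 = 240
  M1 to B2: 10 × 2 = 20
  M2 to B1: 80 × 5 = 400
  M3 to B1: 80 × 3 = 240
Total cost = 900.
So M2→B1 carries 80 sacks.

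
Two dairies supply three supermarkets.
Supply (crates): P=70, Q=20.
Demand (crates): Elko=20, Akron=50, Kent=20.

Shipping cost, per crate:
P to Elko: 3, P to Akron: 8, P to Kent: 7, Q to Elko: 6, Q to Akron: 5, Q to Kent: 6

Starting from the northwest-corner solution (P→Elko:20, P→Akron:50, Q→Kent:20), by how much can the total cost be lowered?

Current plan cost = 20·3 + 50·8 + 20·6 = 580.
Optimal plan:
  P→Elko: 20 × 3 = 60
  P→Akron: 30 × 8 = 240
  P→Kent: 20 × 7 = 140
  Q→Akron: 20 × 5 = 100
Optimal cost = 540.
Saving = 580 − 540 = 40.

40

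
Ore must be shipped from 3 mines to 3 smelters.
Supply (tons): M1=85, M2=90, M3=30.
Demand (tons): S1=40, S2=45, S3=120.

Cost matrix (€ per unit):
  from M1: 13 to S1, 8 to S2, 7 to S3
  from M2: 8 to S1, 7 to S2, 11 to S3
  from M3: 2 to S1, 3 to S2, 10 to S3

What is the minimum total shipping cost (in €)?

1435

One minimum-cost allocation:
  M1–S3: 85 × €7 = €595
  M2–S1: 10 × €8 = €80
  M2–S2: 45 × €7 = €315
  M2–S3: 35 × €11 = €385
  M3–S1: 30 × €2 = €60
Total = 595 + 80 + 315 + 385 + 60 = €1435.
(Supply check: M1 ships 85; M2 ships 90; M3 ships 30.)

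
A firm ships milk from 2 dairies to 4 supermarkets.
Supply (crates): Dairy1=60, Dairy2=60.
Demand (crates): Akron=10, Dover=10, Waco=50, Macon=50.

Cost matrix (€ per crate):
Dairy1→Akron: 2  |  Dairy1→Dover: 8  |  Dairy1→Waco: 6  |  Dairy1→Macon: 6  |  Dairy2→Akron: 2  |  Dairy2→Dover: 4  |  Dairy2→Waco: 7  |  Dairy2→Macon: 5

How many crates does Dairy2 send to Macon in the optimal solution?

50

Optimal shipments:
  Dairy1->Akron: 10 crates
  Dairy1->Waco: 50 crates
  Dairy2->Dover: 10 crates
  Dairy2->Macon: 50 crates
Total cost = €610.
So Dairy2→Macon carries 50 crates.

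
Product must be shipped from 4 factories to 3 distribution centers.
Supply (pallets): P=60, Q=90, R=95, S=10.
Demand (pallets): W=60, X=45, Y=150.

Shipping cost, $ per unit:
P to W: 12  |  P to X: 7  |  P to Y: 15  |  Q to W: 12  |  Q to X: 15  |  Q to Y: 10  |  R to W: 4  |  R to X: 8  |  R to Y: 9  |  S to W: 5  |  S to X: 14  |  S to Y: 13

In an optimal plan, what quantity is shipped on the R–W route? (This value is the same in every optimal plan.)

Solving gives:
  P–X: 45 × $7 = $315
  P–Y: 15 × $15 = $225
  Q–Y: 90 × $10 = $900
  R–W: 50 × $4 = $200
  R–Y: 45 × $9 = $405
  S–W: 10 × $5 = $50
Total cost = $2095.
So R→W carries 50 pallets.

50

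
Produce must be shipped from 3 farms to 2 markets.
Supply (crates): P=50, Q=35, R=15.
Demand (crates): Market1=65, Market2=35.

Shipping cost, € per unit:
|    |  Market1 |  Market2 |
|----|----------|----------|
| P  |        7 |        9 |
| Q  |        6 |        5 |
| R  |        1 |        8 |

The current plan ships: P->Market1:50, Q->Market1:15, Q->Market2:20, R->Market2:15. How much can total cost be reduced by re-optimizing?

120

Current plan cost = 50·7 + 15·6 + 20·5 + 15·8 = €660.
Optimal plan:
  P->Market1: 50 × €7 = €350
  Q->Market2: 35 × €5 = €175
  R->Market1: 15 × €1 = €15
Optimal cost = €540.
Saving = 660 − 540 = €120.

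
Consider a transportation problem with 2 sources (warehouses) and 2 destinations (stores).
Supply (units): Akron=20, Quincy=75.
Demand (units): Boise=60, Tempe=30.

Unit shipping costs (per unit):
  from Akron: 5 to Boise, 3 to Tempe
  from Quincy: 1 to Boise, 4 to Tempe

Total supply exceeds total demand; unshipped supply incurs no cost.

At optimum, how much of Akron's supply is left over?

An optimal plan:
  Akron→Tempe: 20 × 3 = 60
  Quincy→Boise: 60 × 1 = 60
  Quincy→Tempe: 10 × 4 = 40
Total cost = 160.
Akron ships 20 of its 20, leaving 0.

0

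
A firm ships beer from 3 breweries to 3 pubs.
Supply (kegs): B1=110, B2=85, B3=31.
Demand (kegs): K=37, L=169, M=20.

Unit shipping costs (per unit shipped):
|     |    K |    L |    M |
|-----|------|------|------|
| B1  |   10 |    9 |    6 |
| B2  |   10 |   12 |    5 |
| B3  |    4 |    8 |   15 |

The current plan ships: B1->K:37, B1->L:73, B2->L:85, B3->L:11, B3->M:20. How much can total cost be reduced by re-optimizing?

Current plan cost = 37·10 + 73·9 + 85·12 + 11·8 + 20·15 = 2435.
Optimal plan:
  B1->L: 110 × 9 = 990
  B2->K: 6 × 10 = 60
  B2->L: 59 × 12 = 708
  B2->M: 20 × 5 = 100
  B3->K: 31 × 4 = 124
Optimal cost = 1982.
Saving = 2435 − 1982 = 453.

453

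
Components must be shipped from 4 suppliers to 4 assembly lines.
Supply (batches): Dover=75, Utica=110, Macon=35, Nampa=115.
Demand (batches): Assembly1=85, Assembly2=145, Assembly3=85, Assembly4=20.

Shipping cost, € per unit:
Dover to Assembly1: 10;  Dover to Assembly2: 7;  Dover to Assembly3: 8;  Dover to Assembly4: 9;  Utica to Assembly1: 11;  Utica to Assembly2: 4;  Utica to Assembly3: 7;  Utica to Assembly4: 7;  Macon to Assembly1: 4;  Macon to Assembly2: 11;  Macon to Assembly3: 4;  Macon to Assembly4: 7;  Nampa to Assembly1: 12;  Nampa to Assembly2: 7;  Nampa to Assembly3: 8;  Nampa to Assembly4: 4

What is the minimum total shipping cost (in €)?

A cheapest plan:
  Dover->Assembly1: 50 × €10 = €500
  Dover->Assembly2: 25 × €7 = €175
  Utica->Assembly2: 110 × €4 = €440
  Macon->Assembly1: 35 × €4 = €140
  Nampa->Assembly2: 10 × €7 = €70
  Nampa->Assembly3: 85 × €8 = €680
  Nampa->Assembly4: 20 × €4 = €80
Total = 500 + 175 + 440 + 140 + 70 + 680 + 80 = €2085.

2085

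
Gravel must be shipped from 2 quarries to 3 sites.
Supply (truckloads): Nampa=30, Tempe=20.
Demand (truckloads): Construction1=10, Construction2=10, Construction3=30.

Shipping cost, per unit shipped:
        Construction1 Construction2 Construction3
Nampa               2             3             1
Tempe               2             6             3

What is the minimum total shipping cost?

A cheapest plan:
  Nampa->Construction2: 10 × 3 = 30
  Nampa->Construction3: 20 × 1 = 20
  Tempe->Construction1: 10 × 2 = 20
  Tempe->Construction3: 10 × 3 = 30
Total = 30 + 20 + 20 + 30 = 100.
(Supply check: Nampa ships 30; Tempe ships 20.)

100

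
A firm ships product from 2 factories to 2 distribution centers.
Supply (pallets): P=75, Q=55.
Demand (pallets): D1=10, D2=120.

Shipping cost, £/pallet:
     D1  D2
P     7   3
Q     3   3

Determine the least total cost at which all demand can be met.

A cheapest plan:
  P->D2: 75 × £3 = £225
  Q->D1: 10 × £3 = £30
  Q->D2: 45 × £3 = £135
Total = 225 + 30 + 135 = £390.
(Supply check: P ships 75; Q ships 55.)

390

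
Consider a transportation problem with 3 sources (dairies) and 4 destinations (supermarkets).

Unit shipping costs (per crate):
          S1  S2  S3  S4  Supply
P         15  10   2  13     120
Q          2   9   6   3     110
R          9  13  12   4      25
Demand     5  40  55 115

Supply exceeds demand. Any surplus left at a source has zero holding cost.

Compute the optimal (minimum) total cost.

875

A cheapest plan:
  P->S2: 25 × 10 = 250
  P->S3: 55 × 2 = 110
  Q->S1: 5 × 2 = 10
  Q->S2: 15 × 9 = 135
  Q->S4: 90 × 3 = 270
  R->S4: 25 × 4 = 100
Total = 250 + 110 + 10 + 135 + 270 + 100 = 875.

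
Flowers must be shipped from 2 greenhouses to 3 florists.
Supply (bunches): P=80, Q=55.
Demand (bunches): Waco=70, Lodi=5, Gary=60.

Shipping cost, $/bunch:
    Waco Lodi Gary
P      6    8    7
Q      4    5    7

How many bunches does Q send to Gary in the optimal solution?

Solving gives:
  P to Waco: 20 × $6 = $120
  P to Gary: 60 × $7 = $420
  Q to Waco: 50 × $4 = $200
  Q to Lodi: 5 × $5 = $25
Total cost = $765.
The route Q→Gary is not used.

0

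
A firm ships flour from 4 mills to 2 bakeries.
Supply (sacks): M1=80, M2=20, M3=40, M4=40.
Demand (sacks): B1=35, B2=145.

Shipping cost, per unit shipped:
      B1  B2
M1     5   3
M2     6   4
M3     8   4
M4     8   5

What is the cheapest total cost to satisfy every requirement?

Optimal allocation:
  M1 to B1: 35 × 5 = 175
  M1 to B2: 45 × 3 = 135
  M2 to B2: 20 × 4 = 80
  M3 to B2: 40 × 4 = 160
  M4 to B2: 40 × 5 = 200
Total = 175 + 135 + 80 + 160 + 200 = 750.

750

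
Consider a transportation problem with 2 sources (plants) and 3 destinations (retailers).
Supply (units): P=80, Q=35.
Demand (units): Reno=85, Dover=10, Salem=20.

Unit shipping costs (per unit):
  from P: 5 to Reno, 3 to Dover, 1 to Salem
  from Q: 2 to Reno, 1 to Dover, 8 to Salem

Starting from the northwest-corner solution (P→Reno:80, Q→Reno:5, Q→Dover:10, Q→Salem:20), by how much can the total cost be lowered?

210

Current plan cost = 80·5 + 5·2 + 10·1 + 20·8 = 580.
Optimal plan:
  P->Reno: 50 units
  P->Dover: 10 units
  P->Salem: 20 units
  Q->Reno: 35 units
Optimal cost = 370.
Saving = 580 − 370 = 210.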